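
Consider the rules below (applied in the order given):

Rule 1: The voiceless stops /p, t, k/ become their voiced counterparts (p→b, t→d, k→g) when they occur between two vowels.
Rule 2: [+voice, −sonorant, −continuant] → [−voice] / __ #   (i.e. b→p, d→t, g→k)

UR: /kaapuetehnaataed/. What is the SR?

Rule 1 (intervocalic voicing): /p/ is a voiceless stop between vowels /a/ and /u/, so it voices to [b]. /t/ is a voiceless stop between vowels /e/ and /e/, so it voices to [d]. /t/ is a voiceless stop between vowels /a/ and /a/, so it voices to [d]. /kaapuetehnaataed/ → kaabuedehnaadaed.
Rule 2 (final devoicing): /d/ is a voiced stop in word-final position, so it devoices to [t]. /kaabuedehnaadaed/ → kaabuedehnaadaet.

kaabuedehnaadaet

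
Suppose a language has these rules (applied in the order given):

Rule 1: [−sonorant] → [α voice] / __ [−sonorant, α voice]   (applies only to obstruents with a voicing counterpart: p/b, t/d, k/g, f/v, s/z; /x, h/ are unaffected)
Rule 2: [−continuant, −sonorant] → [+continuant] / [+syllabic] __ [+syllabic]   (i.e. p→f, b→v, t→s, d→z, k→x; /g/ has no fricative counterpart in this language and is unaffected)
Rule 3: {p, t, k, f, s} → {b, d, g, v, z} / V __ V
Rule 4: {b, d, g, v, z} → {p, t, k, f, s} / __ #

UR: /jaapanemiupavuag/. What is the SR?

Rule 1 (regressive voicing assimilation): no segment meets the environment; /jaapanemiupavuag/ is unchanged.
Rule 2 (intervocalic spirantization): /p/ is a stop between vowels /a/ and /a/, so it spirantizes to the fricative [f]. /p/ is a stop between vowels /u/ and /a/, so it spirantizes to the fricative [f]. /jaapanemiupavuag/ → jaafanemiufavuag.
Rule 3 (intervocalic voicing): /f/ is a voiceless obstruent between vowels /a/ and /a/, so it voices to [v]. /f/ is a voiceless obstruent between vowels /u/ and /a/, so it voices to [v]. /jaafanemiufavuag/ → jaavanemiuvavuag.
Rule 4 (final devoicing): /g/ is a voiced obstruent in word-final position, so it devoices to [k]. /jaavanemiuvavuag/ → jaavanemiuvavuak.

jaavanemiuvavuak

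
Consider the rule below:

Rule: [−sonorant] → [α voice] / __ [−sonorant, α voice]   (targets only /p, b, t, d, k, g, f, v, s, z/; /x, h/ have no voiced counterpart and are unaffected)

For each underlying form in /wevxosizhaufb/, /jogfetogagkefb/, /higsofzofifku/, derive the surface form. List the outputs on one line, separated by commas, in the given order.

wefxosishauvb, jokfetogakkevb, hiksovzofifku

/wevxosizhaufb/: /v/ precedes the voiceless obstruent /x/, so it devoices to [f] by assimilation. /z/ precedes the voiceless obstruent /h/, so it devoices to [s] by assimilation. /f/ precedes the voiced obstruent /b/, so it voices to [v] by assimilation. → [wefxosishauvb].
/jogfetogagkefb/: /g/ precedes the voiceless obstruent /f/, so it devoices to [k] by assimilation. /g/ precedes the voiceless obstruent /k/, so it devoices to [k] by assimilation. /f/ precedes the voiced obstruent /b/, so it voices to [v] by assimilation. → [jokfetogakkevb].
/higsofzofifku/: /g/ precedes the voiceless obstruent /s/, so it devoices to [k] by assimilation. /f/ precedes the voiced obstruent /z/, so it voices to [v] by assimilation. → [hiksovzofifku].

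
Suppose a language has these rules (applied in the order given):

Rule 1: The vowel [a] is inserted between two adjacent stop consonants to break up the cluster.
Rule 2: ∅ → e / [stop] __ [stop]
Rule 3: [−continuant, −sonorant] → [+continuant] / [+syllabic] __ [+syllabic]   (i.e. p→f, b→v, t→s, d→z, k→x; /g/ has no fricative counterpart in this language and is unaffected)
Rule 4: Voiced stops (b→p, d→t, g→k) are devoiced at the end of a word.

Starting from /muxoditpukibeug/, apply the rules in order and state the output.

Rule 1 (stop-cluster a-epenthesis): /t/ and /p/ form a stop–stop cluster, so [a] is inserted between them. /muxoditpukibeug/ → muxoditapukibeug.
Rule 2 (stop-cluster e-epenthesis): no segment meets the environment; /muxoditapukibeug/ is unchanged.
Rule 3 (intervocalic spirantization): /d/ is a stop between vowels /o/ and /i/, so it spirantizes to the fricative [z]. /t/ is a stop between vowels /i/ and /a/, so it spirantizes to the fricative [s]. /p/ is a stop between vowels /a/ and /u/, so it spirantizes to the fricative [f]. /k/ is a stop between vowels /u/ and /i/, so it spirantizes to the fricative [x]. /b/ is a stop between vowels /i/ and /e/, so it spirantizes to the fricative [v]. /muxoditapukibeug/ → muxozisafuxiveug.
Rule 4 (final devoicing): /g/ is a voiced stop in word-final position, so it devoices to [k]. /muxozisafuxiveug/ → muxozisafuxiveuk.

muxozisafuxiveuk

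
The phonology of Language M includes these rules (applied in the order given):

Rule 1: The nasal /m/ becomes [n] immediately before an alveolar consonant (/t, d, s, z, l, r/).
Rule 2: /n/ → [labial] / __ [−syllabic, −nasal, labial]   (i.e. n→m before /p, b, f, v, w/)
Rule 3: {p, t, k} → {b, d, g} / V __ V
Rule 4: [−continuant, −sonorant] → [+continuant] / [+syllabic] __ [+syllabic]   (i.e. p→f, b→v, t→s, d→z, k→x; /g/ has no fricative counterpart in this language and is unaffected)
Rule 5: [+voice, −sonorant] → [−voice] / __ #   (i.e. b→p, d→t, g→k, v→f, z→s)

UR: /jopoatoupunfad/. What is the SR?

jovoazouvumfat

Rule 1 (nasal place assimilation): no segment meets the environment; /jopoatoupunfad/ is unchanged.
Rule 2 (nasal place assimilation): /n/ precedes the labial consonant /f/, so it assimilates in place to [m]. /jopoatoupunfad/ → jopoatoupumfad.
Rule 3 (intervocalic voicing): /p/ is a voiceless stop between vowels /o/ and /o/, so it voices to [b]. /t/ is a voiceless stop between vowels /a/ and /o/, so it voices to [d]. /p/ is a voiceless stop between vowels /u/ and /u/, so it voices to [b]. /jopoatoupumfad/ → joboadoubumfad.
Rule 4 (intervocalic spirantization): /b/ is a stop between vowels /o/ and /o/, so it spirantizes to the fricative [v]. /d/ is a stop between vowels /a/ and /o/, so it spirantizes to the fricative [z]. /b/ is a stop between vowels /u/ and /u/, so it spirantizes to the fricative [v]. /joboadoubumfad/ → jovoazouvumfad.
Rule 5 (final devoicing): /d/ is a voiced obstruent in word-final position, so it devoices to [t]. /jovoazouvumfad/ → jovoazouvumfat.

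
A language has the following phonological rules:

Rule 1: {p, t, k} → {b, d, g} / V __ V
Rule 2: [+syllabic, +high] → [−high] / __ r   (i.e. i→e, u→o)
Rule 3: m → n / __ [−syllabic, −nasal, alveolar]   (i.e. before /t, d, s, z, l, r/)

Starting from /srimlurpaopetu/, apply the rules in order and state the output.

srinlorpaobedu

Rule 1 (intervocalic voicing): /p/ is a voiceless stop between vowels /o/ and /e/, so it voices to [b]. /t/ is a voiceless stop between vowels /e/ and /u/, so it voices to [d]. /srimlurpaopetu/ → srimlurpaobedu.
Rule 2 (pre-rhotic lowering): /u/ is a high vowel immediately before /r/, so it lowers to [o]. /srimlurpaobedu/ → srimlorpaobedu.
Rule 3 (nasal place assimilation): /m/ precedes the alveolar consonant /l/, so it assimilates in place to [n]. /srimlorpaobedu/ → srinlorpaobedu.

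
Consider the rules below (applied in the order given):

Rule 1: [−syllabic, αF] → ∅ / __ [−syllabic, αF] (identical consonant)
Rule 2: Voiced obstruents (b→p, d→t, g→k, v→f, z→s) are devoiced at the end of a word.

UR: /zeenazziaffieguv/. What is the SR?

zeenaziafieguf

Rule 1 (degemination): /zz/ is a geminate; the first /z/ deletes. /ff/ is a geminate; the first /f/ deletes. /zeenazziaffieguv/ → zeenaziafieguv.
Rule 2 (final devoicing): /v/ is a voiced obstruent in word-final position, so it devoices to [f]. /zeenaziafieguv/ → zeenaziafieguf.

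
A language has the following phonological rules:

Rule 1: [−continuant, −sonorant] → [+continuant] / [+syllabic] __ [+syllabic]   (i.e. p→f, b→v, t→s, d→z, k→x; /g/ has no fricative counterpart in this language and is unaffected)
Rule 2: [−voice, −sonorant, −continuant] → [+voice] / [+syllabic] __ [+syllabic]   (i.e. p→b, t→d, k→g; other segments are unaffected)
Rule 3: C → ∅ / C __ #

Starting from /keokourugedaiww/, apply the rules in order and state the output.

keoxourugezaiw

Rule 1 (intervocalic spirantization): /k/ is a stop between vowels /o/ and /o/, so it spirantizes to the fricative [x]. /d/ is a stop between vowels /e/ and /a/, so it spirantizes to the fricative [z]. /keokourugedaiww/ → keoxourugezaiww.
Rule 2 (intervocalic voicing): no segment meets the environment; /keoxourugezaiww/ is unchanged.
Rule 3 (final cluster simplification): /w/ is the second consonant of a word-final cluster /ww/, so it deletes. /keoxourugezaiww/ → keoxourugezaiw.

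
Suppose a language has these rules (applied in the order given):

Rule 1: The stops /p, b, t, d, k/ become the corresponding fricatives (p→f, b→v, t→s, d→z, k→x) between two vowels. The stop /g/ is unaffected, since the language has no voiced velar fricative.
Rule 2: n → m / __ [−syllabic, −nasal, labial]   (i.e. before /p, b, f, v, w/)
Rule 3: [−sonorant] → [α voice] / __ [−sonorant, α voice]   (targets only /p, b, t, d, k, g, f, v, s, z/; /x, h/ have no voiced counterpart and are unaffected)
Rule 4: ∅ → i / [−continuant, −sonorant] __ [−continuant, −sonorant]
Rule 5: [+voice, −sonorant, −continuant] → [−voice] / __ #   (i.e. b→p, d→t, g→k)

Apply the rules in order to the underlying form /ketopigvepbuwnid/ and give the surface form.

Rule 1 (intervocalic spirantization): /t/ is a stop between vowels /e/ and /o/, so it spirantizes to the fricative [s]. /p/ is a stop between vowels /o/ and /i/, so it spirantizes to the fricative [f]. /ketopigvepbuwnid/ → kesofigvepbuwnid.
Rule 2 (nasal place assimilation): no segment meets the environment; /kesofigvepbuwnid/ is unchanged.
Rule 3 (regressive voicing assimilation): /p/ precedes the voiced obstruent /b/, so it voices to [b] by assimilation. /kesofigvepbuwnid/ → kesofigvebbuwnid.
Rule 4 (stop-cluster i-epenthesis): /b/ and /b/ form a stop–stop cluster, so [i] is inserted between them. /kesofigvebbuwnid/ → kesofigvebibuwnid.
Rule 5 (final devoicing): /d/ is a voiced stop in word-final position, so it devoices to [t]. /kesofigvebibuwnid/ → kesofigvebibuwnit.

kesofigvebibuwnit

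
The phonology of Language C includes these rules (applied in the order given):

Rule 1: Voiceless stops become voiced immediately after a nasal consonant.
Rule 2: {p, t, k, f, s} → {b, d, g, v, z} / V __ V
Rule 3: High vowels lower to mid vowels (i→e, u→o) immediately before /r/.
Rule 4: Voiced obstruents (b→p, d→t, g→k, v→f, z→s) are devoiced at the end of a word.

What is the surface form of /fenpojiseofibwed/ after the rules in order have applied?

Rule 1 (post-nasal voicing): /p/ is a voiceless stop immediately after the nasal /n/, so it voices to [b]. /fenpojiseofibwed/ → fenbojiseofibwed.
Rule 2 (intervocalic voicing): /s/ is a voiceless obstruent between vowels /i/ and /e/, so it voices to [z]. /f/ is a voiceless obstruent between vowels /o/ and /i/, so it voices to [v]. /fenbojiseofibwed/ → fenbojizeovibwed.
Rule 3 (pre-rhotic lowering): no segment meets the environment; /fenbojizeovibwed/ is unchanged.
Rule 4 (final devoicing): /d/ is a voiced obstruent in word-final position, so it devoices to [t]. /fenbojizeovibwed/ → fenbojizeovibwet.

fenbojizeovibwet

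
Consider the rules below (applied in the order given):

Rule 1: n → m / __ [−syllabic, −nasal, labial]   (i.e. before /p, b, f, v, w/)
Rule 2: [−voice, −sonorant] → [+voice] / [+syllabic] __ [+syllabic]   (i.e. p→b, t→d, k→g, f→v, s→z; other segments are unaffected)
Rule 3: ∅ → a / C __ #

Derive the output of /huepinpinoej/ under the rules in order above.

huebimpinoeja

Rule 1 (nasal place assimilation): /n/ precedes the labial consonant /p/, so it assimilates in place to [m]. /huepinpinoej/ → huepimpinoej.
Rule 2 (intervocalic voicing): /p/ is a voiceless obstruent between vowels /e/ and /i/, so it voices to [b]. /huepimpinoej/ → huebimpinoej.
Rule 3 (final a-epenthesis): the form ends in the consonant /j/, so [a] is inserted word-finally. /huebimpinoej/ → huebimpinoeja.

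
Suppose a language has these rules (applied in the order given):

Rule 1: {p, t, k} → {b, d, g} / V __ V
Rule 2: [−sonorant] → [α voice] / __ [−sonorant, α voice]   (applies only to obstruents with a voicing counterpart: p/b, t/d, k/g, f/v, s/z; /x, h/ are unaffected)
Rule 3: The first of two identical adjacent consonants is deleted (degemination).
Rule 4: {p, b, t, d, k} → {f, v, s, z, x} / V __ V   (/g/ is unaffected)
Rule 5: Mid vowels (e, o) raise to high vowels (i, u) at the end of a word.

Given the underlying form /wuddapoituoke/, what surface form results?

wuzavoizuogi

Rule 1 (intervocalic voicing): /p/ is a voiceless stop between vowels /a/ and /o/, so it voices to [b]. /t/ is a voiceless stop between vowels /i/ and /u/, so it voices to [d]. /k/ is a voiceless stop between vowels /o/ and /e/, so it voices to [g]. /wuddapoituoke/ → wuddaboiduoge.
Rule 2 (regressive voicing assimilation): no segment meets the environment; /wuddaboiduoge/ is unchanged.
Rule 3 (degemination): /dd/ is a geminate; the first /d/ deletes. /wuddaboiduoge/ → wudaboiduoge.
Rule 4 (intervocalic spirantization): /d/ is a stop between vowels /u/ and /a/, so it spirantizes to the fricative [z]. /b/ is a stop between vowels /a/ and /o/, so it spirantizes to the fricative [v]. /d/ is a stop between vowels /i/ and /u/, so it spirantizes to the fricative [z]. /wudaboiduoge/ → wuzavoizuoge.
Rule 5 (final vowel raising): /e/ is a mid vowel in word-final position, so it raises to [i]. /wuzavoizuoge/ → wuzavoizuogi.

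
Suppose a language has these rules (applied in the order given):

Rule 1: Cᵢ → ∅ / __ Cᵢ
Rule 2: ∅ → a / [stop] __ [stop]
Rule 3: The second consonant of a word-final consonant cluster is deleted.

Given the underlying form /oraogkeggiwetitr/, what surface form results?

Rule 1 (degemination): /gg/ is a geminate; the first /g/ deletes. /oraogkeggiwetitr/ → oraogkegiwetitr.
Rule 2 (stop-cluster a-epenthesis): /g/ and /k/ form a stop–stop cluster, so [a] is inserted between them. /oraogkegiwetitr/ → oraogakegiwetitr.
Rule 3 (final cluster simplification): /r/ is the second consonant of a word-final cluster /tr/, so it deletes. /oraogakegiwetitr/ → oraogakegiwetit.

oraogakegiwetit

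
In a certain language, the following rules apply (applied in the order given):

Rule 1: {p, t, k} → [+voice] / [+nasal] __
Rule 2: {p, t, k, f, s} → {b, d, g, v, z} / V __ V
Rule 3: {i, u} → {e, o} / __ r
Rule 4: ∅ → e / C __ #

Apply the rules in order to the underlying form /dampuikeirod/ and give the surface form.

dambuigeerode

Rule 1 (post-nasal voicing): /p/ is a voiceless stop immediately after the nasal /m/, so it voices to [b]. /dampuikeirod/ → dambuikeirod.
Rule 2 (intervocalic voicing): /k/ is a voiceless obstruent between vowels /i/ and /e/, so it voices to [g]. /dambuikeirod/ → dambuigeirod.
Rule 3 (pre-rhotic lowering): /i/ is a high vowel immediately before /r/, so it lowers to [e]. /dambuigeirod/ → dambuigeerod.
Rule 4 (final e-epenthesis): the form ends in the consonant /d/, so [e] is inserted word-finally. /dambuigeerod/ → dambuigeerode.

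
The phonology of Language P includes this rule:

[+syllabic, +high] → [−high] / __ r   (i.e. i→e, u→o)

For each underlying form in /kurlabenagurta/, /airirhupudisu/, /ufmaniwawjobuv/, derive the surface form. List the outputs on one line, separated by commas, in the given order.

/kurlabenagurta/: /u/ is a high vowel immediately before /r/, so it lowers to [o]. /u/ is a high vowel immediately before /r/, so it lowers to [o]. → [korlabenagorta].
/airirhupudisu/: /i/ is a high vowel immediately before /r/, so it lowers to [e]. /i/ is a high vowel immediately before /r/, so it lowers to [e]. → [aererhupudisu].
/ufmaniwawjobuv/: the rule's environment is not met; surfaces unchanged as [ufmaniwawjobuv].

korlabenagorta, aererhupudisu, ufmaniwawjobuv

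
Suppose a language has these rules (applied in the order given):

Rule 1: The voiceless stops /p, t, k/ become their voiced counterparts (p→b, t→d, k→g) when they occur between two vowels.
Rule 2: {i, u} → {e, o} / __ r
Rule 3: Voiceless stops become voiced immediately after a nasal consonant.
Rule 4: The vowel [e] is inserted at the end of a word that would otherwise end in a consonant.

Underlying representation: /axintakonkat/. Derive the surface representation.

Rule 1 (intervocalic voicing): /k/ is a voiceless stop between vowels /a/ and /o/, so it voices to [g]. /axintakonkat/ → axintagonkat.
Rule 2 (pre-rhotic lowering): no segment meets the environment; /axintagonkat/ is unchanged.
Rule 3 (post-nasal voicing): /t/ is a voiceless stop immediately after the nasal /n/, so it voices to [d]. /k/ is a voiceless stop immediately after the nasal /n/, so it voices to [g]. /axintagonkat/ → axindagongat.
Rule 4 (final e-epenthesis): the form ends in the consonant /t/, so [e] is inserted word-finally. /axindagongat/ → axindagongate.

axindagongate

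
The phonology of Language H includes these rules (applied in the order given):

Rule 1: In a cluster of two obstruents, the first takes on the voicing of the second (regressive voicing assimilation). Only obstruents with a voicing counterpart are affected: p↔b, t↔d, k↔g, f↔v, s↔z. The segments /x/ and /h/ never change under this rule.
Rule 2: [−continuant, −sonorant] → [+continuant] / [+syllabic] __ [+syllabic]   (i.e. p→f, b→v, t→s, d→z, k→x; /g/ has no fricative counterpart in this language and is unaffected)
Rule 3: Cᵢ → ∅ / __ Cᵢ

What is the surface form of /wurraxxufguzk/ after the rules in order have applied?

Rule 1 (regressive voicing assimilation): /f/ precedes the voiced obstruent /g/, so it voices to [v] by assimilation. /z/ precedes the voiceless obstruent /k/, so it devoices to [s] by assimilation. /wurraxxufguzk/ → wurraxxuvgusk.
Rule 2 (intervocalic spirantization): no segment meets the environment; /wurraxxuvgusk/ is unchanged.
Rule 3 (degemination): /rr/ is a geminate; the first /r/ deletes. /xx/ is a geminate; the first /x/ deletes. /wurraxxuvgusk/ → wuraxuvgusk.

wuraxuvgusk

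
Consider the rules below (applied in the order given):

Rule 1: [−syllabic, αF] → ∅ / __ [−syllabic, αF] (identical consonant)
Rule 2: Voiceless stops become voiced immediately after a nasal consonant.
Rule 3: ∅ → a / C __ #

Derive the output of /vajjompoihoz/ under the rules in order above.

Rule 1 (degemination): /jj/ is a geminate; the first /j/ deletes. /vajjompoihoz/ → vajompoihoz.
Rule 2 (post-nasal voicing): /p/ is a voiceless stop immediately after the nasal /m/, so it voices to [b]. /vajompoihoz/ → vajomboihoz.
Rule 3 (final a-epenthesis): the form ends in the consonant /z/, so [a] is inserted word-finally. /vajomboihoz/ → vajomboihoza.

vajomboihoza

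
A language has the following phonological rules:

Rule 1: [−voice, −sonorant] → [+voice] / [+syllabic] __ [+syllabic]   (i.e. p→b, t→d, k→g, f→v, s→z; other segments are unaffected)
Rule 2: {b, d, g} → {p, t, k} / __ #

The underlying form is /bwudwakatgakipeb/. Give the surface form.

Rule 1 (intervocalic voicing): /k/ is a voiceless obstruent between vowels /a/ and /a/, so it voices to [g]. /k/ is a voiceless obstruent between vowels /a/ and /i/, so it voices to [g]. /p/ is a voiceless obstruent between vowels /i/ and /e/, so it voices to [b]. /bwudwakatgakipeb/ → bwudwagatgagibeb.
Rule 2 (final devoicing): /b/ is a voiced stop in word-final position, so it devoices to [p]. /bwudwagatgagibeb/ → bwudwagatgagibep.

bwudwagatgagibep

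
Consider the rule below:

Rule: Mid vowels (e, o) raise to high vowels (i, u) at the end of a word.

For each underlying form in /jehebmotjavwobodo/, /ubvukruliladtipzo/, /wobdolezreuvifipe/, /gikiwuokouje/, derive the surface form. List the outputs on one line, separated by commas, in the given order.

jehebmotjavwobodu, ubvukruliladtipzu, wobdolezreuvifipi, gikiwuokouji

/jehebmotjavwobodo/: /o/ is a mid vowel in word-final position, so it raises to [u]. → [jehebmotjavwobodu].
/ubvukruliladtipzo/: /o/ is a mid vowel in word-final position, so it raises to [u]. → [ubvukruliladtipzu].
/wobdolezreuvifipe/: /e/ is a mid vowel in word-final position, so it raises to [i]. → [wobdolezreuvifipi].
/gikiwuokouje/: /e/ is a mid vowel in word-final position, so it raises to [i]. → [gikiwuokouji].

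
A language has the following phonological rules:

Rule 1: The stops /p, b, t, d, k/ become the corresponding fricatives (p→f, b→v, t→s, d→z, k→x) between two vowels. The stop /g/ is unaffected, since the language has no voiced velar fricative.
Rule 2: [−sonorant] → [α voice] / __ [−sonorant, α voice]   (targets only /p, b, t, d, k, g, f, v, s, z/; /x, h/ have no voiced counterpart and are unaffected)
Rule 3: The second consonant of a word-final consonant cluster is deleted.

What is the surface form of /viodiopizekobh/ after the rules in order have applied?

Rule 1 (intervocalic spirantization): /d/ is a stop between vowels /o/ and /i/, so it spirantizes to the fricative [z]. /p/ is a stop between vowels /o/ and /i/, so it spirantizes to the fricative [f]. /k/ is a stop between vowels /e/ and /o/, so it spirantizes to the fricative [x]. /viodiopizekobh/ → vioziofizexobh.
Rule 2 (regressive voicing assimilation): /b/ precedes the voiceless obstruent /h/, so it devoices to [p] by assimilation. /vioziofizexobh/ → vioziofizexoph.
Rule 3 (final cluster simplification): /h/ is the second consonant of a word-final cluster /ph/, so it deletes. /vioziofizexoph/ → vioziofizexop.

vioziofizexop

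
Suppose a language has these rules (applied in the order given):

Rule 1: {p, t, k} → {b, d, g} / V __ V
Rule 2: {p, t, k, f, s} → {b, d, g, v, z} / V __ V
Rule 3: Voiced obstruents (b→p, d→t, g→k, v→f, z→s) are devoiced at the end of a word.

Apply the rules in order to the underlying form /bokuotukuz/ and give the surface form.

boguodugus

Rule 1 (intervocalic voicing): /k/ is a voiceless stop between vowels /o/ and /u/, so it voices to [g]. /t/ is a voiceless stop between vowels /o/ and /u/, so it voices to [d]. /k/ is a voiceless stop between vowels /u/ and /u/, so it voices to [g]. /bokuotukuz/ → boguoduguz.
Rule 2 (intervocalic voicing): no segment meets the environment; /boguoduguz/ is unchanged.
Rule 3 (final devoicing): /z/ is a voiced obstruent in word-final position, so it devoices to [s]. /boguoduguz/ → boguodugus.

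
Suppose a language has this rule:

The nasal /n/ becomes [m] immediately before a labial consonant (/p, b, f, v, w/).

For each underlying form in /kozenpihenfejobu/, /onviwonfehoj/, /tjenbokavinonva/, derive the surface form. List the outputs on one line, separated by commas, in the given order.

kozempihemfejobu, omviwomfehoj, tjembokavinomva

/kozenpihenfejobu/: /n/ precedes the labial consonant /p/, so it assimilates in place to [m]. /n/ precedes the labial consonant /f/, so it assimilates in place to [m]. → [kozempihemfejobu].
/onviwonfehoj/: /n/ precedes the labial consonant /v/, so it assimilates in place to [m]. /n/ precedes the labial consonant /f/, so it assimilates in place to [m]. → [omviwomfehoj].
/tjenbokavinonva/: /n/ precedes the labial consonant /b/, so it assimilates in place to [m]. /n/ precedes the labial consonant /v/, so it assimilates in place to [m]. → [tjembokavinomva].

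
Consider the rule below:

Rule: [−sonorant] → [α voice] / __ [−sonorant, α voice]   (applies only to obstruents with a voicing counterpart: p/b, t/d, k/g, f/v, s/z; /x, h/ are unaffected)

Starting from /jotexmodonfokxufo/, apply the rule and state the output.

No segment of /jotexmodonfokxufo/ meets the structural description of the rule, so the form surfaces unchanged.

jotexmodonfokxufo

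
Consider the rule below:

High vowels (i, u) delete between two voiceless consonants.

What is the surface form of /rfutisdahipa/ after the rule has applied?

/u/ is a high vowel flanked by voiceless consonants /f/ and /t/, so it deletes.
/i/ is a high vowel flanked by voiceless consonants /t/ and /s/, so it deletes.
/i/ is a high vowel flanked by voiceless consonants /h/ and /p/, so it deletes.
Surface form: [rftsdahpa].

rftsdahpa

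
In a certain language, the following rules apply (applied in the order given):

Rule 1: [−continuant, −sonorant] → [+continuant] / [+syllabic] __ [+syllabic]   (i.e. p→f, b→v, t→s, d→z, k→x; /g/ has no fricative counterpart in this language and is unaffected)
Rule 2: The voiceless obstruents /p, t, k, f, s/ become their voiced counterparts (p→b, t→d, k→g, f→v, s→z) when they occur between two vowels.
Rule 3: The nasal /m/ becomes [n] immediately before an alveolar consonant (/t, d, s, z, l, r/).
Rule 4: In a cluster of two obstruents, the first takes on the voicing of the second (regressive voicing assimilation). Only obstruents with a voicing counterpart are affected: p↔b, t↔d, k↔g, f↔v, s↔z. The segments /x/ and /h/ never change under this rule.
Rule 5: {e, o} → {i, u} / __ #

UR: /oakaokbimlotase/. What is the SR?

Rule 1 (intervocalic spirantization): /k/ is a stop between vowels /a/ and /a/, so it spirantizes to the fricative [x]. /t/ is a stop between vowels /o/ and /a/, so it spirantizes to the fricative [s]. /oakaokbimlotase/ → oaxaokbimlosase.
Rule 2 (intervocalic voicing): /s/ is a voiceless obstruent between vowels /o/ and /a/, so it voices to [z]. /s/ is a voiceless obstruent between vowels /a/ and /e/, so it voices to [z]. /oaxaokbimlosase/ → oaxaokbimlozaze.
Rule 3 (nasal place assimilation): /m/ precedes the alveolar consonant /l/, so it assimilates in place to [n]. /oaxaokbimlozaze/ → oaxaokbinlozaze.
Rule 4 (regressive voicing assimilation): /k/ precedes the voiced obstruent /b/, so it voices to [g] by assimilation. /oaxaokbinlozaze/ → oaxaogbinlozaze.
Rule 5 (final vowel raising): /e/ is a mid vowel in word-final position, so it raises to [i]. /oaxaogbinlozaze/ → oaxaogbinlozazi.

oaxaogbinlozazi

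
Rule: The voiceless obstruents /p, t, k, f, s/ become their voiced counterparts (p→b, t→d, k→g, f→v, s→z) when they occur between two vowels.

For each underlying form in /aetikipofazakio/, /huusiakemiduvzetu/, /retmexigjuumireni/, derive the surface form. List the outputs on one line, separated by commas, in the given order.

/aetikipofazakio/: /t/ is a voiceless obstruent between vowels /e/ and /i/, so it voices to [d]. /k/ is a voiceless obstruent between vowels /i/ and /i/, so it voices to [g]. /p/ is a voiceless obstruent between vowels /i/ and /o/, so it voices to [b]. /f/ is a voiceless obstruent between vowels /o/ and /a/, so it voices to [v]. /k/ is a voiceless obstruent between vowels /a/ and /i/, so it voices to [g]. → [aedigibovazagio].
/huusiakemiduvzetu/: /s/ is a voiceless obstruent between vowels /u/ and /i/, so it voices to [z]. /k/ is a voiceless obstruent between vowels /a/ and /e/, so it voices to [g]. /t/ is a voiceless obstruent between vowels /e/ and /u/, so it voices to [d]. → [huuziagemiduvzedu].
/retmexigjuumireni/: the rule's environment is not met; surfaces unchanged as [retmexigjuumireni].

aedigibovazagio, huuziagemiduvzedu, retmexigjuumireni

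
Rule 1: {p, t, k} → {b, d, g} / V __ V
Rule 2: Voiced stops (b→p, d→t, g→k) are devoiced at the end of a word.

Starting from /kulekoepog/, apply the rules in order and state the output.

Rule 1 (intervocalic voicing): /k/ is a voiceless stop between vowels /e/ and /o/, so it voices to [g]. /p/ is a voiceless stop between vowels /e/ and /o/, so it voices to [b]. /kulekoepog/ → kulegoebog.
Rule 2 (final devoicing): /g/ is a voiced stop in word-final position, so it devoices to [k]. /kulegoebog/ → kulegoebok.

kulegoebok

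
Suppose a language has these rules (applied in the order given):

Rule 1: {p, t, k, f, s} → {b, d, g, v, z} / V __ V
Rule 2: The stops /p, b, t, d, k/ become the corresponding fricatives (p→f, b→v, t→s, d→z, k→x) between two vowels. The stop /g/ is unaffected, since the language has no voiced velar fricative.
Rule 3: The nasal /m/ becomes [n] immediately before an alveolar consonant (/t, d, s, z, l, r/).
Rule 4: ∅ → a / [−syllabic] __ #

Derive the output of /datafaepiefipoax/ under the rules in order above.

dazavaevievivoaxa

Rule 1 (intervocalic voicing): /t/ is a voiceless obstruent between vowels /a/ and /a/, so it voices to [d]. /f/ is a voiceless obstruent between vowels /a/ and /a/, so it voices to [v]. /p/ is a voiceless obstruent between vowels /e/ and /i/, so it voices to [b]. /f/ is a voiceless obstruent between vowels /e/ and /i/, so it voices to [v]. /p/ is a voiceless obstruent between vowels /i/ and /o/, so it voices to [b]. /datafaepiefipoax/ → dadavaebieviboax.
Rule 2 (intervocalic spirantization): /d/ is a stop between vowels /a/ and /a/, so it spirantizes to the fricative [z]. /b/ is a stop between vowels /e/ and /i/, so it spirantizes to the fricative [v]. /b/ is a stop between vowels /i/ and /o/, so it spirantizes to the fricative [v]. /dadavaebieviboax/ → dazavaevievivoax.
Rule 3 (nasal place assimilation): no segment meets the environment; /dazavaevievivoax/ is unchanged.
Rule 4 (final a-epenthesis): the form ends in the consonant /x/, so [a] is inserted word-finally. /dazavaevievivoax/ → dazavaevievivoaxa.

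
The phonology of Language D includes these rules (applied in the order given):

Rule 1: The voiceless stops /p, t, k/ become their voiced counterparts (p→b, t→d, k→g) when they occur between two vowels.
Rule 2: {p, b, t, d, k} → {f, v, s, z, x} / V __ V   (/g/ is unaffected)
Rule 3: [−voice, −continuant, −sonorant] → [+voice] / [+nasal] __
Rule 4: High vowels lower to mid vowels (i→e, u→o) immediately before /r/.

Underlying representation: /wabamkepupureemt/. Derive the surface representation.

Rule 1 (intervocalic voicing): /p/ is a voiceless stop between vowels /e/ and /u/, so it voices to [b]. /p/ is a voiceless stop between vowels /u/ and /u/, so it voices to [b]. /wabamkepupureemt/ → wabamkebubureemt.
Rule 2 (intervocalic spirantization): /b/ is a stop between vowels /a/ and /a/, so it spirantizes to the fricative [v]. /b/ is a stop between vowels /e/ and /u/, so it spirantizes to the fricative [v]. /b/ is a stop between vowels /u/ and /u/, so it spirantizes to the fricative [v]. /wabamkebubureemt/ → wavamkevuvureemt.
Rule 3 (post-nasal voicing): /k/ is a voiceless stop immediately after the nasal /m/, so it voices to [g]. /t/ is a voiceless stop immediately after the nasal /m/, so it voices to [d]. /wavamkevuvureemt/ → wavamgevuvureemd.
Rule 4 (pre-rhotic lowering): /u/ is a high vowel immediately before /r/, so it lowers to [o]. /wavamgevuvureemd/ → wavamgevuvoreemd.

wavamgevuvoreemd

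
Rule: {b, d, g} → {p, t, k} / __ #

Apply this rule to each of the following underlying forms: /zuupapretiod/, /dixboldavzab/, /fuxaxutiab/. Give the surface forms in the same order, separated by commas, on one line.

/zuupapretiod/: /d/ is a voiced stop in word-final position, so it devoices to [t]. → [zuupapretiot].
/dixboldavzab/: /b/ is a voiced stop in word-final position, so it devoices to [p]. → [dixboldavzap].
/fuxaxutiab/: /b/ is a voiced stop in word-final position, so it devoices to [p]. → [fuxaxutiap].

zuupapretiot, dixboldavzap, fuxaxutiap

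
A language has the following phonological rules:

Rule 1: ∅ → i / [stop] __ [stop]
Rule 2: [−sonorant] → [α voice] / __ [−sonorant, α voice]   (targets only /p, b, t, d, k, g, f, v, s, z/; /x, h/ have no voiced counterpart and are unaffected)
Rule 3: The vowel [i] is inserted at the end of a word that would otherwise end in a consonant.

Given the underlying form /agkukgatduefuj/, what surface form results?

Rule 1 (stop-cluster i-epenthesis): /g/ and /k/ form a stop–stop cluster, so [i] is inserted between them. /k/ and /g/ form a stop–stop cluster, so [i] is inserted between them. /t/ and /d/ form a stop–stop cluster, so [i] is inserted between them. /agkukgatduefuj/ → agikukigatiduefuj.
Rule 2 (regressive voicing assimilation): no segment meets the environment; /agikukigatiduefuj/ is unchanged.
Rule 3 (final i-epenthesis): the form ends in the consonant /j/, so [i] is inserted word-finally. /agikukigatiduefuj/ → agikukigatiduefuji.

agikukigatiduefuji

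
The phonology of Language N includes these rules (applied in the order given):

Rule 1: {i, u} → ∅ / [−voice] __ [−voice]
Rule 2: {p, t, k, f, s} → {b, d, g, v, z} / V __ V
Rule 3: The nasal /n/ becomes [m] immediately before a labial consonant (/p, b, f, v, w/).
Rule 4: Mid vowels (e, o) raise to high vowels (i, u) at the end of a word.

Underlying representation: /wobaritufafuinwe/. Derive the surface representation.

wobaritfavuimwi

Rule 1 (high vowel syncope): /u/ is a high vowel flanked by voiceless consonants /t/ and /f/, so it deletes. /wobaritufafuinwe/ → wobaritfafuinwe.
Rule 2 (intervocalic voicing): /f/ is a voiceless obstruent between vowels /a/ and /u/, so it voices to [v]. /wobaritfafuinwe/ → wobaritfavuinwe.
Rule 3 (nasal place assimilation): /n/ precedes the labial consonant /w/, so it assimilates in place to [m]. /wobaritfavuinwe/ → wobaritfavuimwe.
Rule 4 (final vowel raising): /e/ is a mid vowel in word-final position, so it raises to [i]. /wobaritfavuimwe/ → wobaritfavuimwi.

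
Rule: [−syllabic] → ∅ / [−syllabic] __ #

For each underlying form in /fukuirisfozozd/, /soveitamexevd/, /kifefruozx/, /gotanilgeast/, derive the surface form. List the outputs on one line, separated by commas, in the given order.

fukuirisfozoz, soveitamexev, kifefruoz, gotanilgeas

/fukuirisfozozd/: /d/ is the second consonant of a word-final cluster /zd/, so it deletes. → [fukuirisfozoz].
/soveitamexevd/: /d/ is the second consonant of a word-final cluster /vd/, so it deletes. → [soveitamexev].
/kifefruozx/: /x/ is the second consonant of a word-final cluster /zx/, so it deletes. → [kifefruoz].
/gotanilgeast/: /t/ is the second consonant of a word-final cluster /st/, so it deletes. → [gotanilgeas].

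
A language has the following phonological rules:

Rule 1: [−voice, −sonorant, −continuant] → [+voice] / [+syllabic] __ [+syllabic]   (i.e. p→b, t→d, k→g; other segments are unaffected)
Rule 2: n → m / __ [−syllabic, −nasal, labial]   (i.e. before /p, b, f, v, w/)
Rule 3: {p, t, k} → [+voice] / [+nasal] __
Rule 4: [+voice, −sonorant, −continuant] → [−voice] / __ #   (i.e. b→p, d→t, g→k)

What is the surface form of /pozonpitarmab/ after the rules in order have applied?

Rule 1 (intervocalic voicing): /t/ is a voiceless stop between vowels /i/ and /a/, so it voices to [d]. /pozonpitarmab/ → pozonpidarmab.
Rule 2 (nasal place assimilation): /n/ precedes the labial consonant /p/, so it assimilates in place to [m]. /pozonpidarmab/ → pozompidarmab.
Rule 3 (post-nasal voicing): /p/ is a voiceless stop immediately after the nasal /m/, so it voices to [b]. /pozompidarmab/ → pozombidarmab.
Rule 4 (final devoicing): /b/ is a voiced stop in word-final position, so it devoices to [p]. /pozombidarmab/ → pozombidarmap.

pozombidarmap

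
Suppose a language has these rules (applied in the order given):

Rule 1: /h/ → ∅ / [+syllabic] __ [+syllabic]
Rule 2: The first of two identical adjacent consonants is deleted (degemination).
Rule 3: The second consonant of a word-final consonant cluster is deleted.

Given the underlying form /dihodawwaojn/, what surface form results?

diodawaoj

Rule 1 (intervocalic h-deletion): /h/ occurs between vowels /i/ and /o/, so it deletes. /dihodawwaojn/ → diodawwaojn.
Rule 2 (degemination): /ww/ is a geminate; the first /w/ deletes. /diodawwaojn/ → diodawaojn.
Rule 3 (final cluster simplification): /n/ is the second consonant of a word-final cluster /jn/, so it deletes. /diodawaojn/ → diodawaoj.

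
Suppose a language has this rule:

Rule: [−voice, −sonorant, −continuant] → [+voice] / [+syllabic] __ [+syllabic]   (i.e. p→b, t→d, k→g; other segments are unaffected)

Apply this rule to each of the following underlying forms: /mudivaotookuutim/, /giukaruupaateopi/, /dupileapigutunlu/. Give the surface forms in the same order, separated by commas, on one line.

/mudivaotookuutim/: /t/ is a voiceless stop between vowels /o/ and /o/, so it voices to [d]. /k/ is a voiceless stop between vowels /o/ and /u/, so it voices to [g]. /t/ is a voiceless stop between vowels /u/ and /i/, so it voices to [d]. → [mudivaodooguudim].
/giukaruupaateopi/: /k/ is a voiceless stop between vowels /u/ and /a/, so it voices to [g]. /p/ is a voiceless stop between vowels /u/ and /a/, so it voices to [b]. /t/ is a voiceless stop between vowels /a/ and /e/, so it voices to [d]. /p/ is a voiceless stop between vowels /o/ and /i/, so it voices to [b]. → [giugaruubaadeobi].
/dupileapigutunlu/: /p/ is a voiceless stop between vowels /u/ and /i/, so it voices to [b]. /p/ is a voiceless stop between vowels /a/ and /i/, so it voices to [b]. /t/ is a voiceless stop between vowels /u/ and /u/, so it voices to [d]. → [dubileabigudunlu].

mudivaodooguudim, giugaruubaadeobi, dubileabigudunlu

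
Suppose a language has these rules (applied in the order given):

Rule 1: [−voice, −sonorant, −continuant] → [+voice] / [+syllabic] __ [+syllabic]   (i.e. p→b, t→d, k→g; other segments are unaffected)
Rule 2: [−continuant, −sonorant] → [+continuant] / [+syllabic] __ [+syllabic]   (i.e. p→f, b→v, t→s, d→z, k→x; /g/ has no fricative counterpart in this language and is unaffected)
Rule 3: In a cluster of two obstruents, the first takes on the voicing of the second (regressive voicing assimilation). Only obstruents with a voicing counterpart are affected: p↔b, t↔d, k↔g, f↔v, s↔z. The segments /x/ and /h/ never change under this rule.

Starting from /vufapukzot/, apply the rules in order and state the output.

Rule 1 (intervocalic voicing): /p/ is a voiceless stop between vowels /a/ and /u/, so it voices to [b]. /vufapukzot/ → vufabukzot.
Rule 2 (intervocalic spirantization): /b/ is a stop between vowels /a/ and /u/, so it spirantizes to the fricative [v]. /vufabukzot/ → vufavukzot.
Rule 3 (regressive voicing assimilation): /k/ precedes the voiced obstruent /z/, so it voices to [g] by assimilation. /vufavukzot/ → vufavugzot.

vufavugzot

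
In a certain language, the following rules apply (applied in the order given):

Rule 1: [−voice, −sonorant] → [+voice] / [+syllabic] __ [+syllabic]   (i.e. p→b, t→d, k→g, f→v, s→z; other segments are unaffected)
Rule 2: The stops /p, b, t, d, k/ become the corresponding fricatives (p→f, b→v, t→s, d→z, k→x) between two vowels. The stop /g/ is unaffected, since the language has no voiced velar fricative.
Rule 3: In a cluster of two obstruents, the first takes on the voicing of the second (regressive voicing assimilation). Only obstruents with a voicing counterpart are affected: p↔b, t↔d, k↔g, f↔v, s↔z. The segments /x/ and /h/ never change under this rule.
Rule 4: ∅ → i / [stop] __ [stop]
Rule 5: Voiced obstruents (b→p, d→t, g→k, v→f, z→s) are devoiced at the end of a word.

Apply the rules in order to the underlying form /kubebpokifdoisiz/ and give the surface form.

Rule 1 (intervocalic voicing): /k/ is a voiceless obstruent between vowels /o/ and /i/, so it voices to [g]. /s/ is a voiceless obstruent between vowels /i/ and /i/, so it voices to [z]. /kubebpokifdoisiz/ → kubebpogifdoiziz.
Rule 2 (intervocalic spirantization): /b/ is a stop between vowels /u/ and /e/, so it spirantizes to the fricative [v]. /kubebpogifdoiziz/ → kuvebpogifdoiziz.
Rule 3 (regressive voicing assimilation): /b/ precedes the voiceless obstruent /p/, so it devoices to [p] by assimilation. /f/ precedes the voiced obstruent /d/, so it voices to [v] by assimilation. /kuvebpogifdoiziz/ → kuveppogivdoiziz.
Rule 4 (stop-cluster i-epenthesis): /p/ and /p/ form a stop–stop cluster, so [i] is inserted between them. /kuveppogivdoiziz/ → kuvepipogivdoiziz.
Rule 5 (final devoicing): /z/ is a voiced obstruent in word-final position, so it devoices to [s]. /kuvepipogivdoiziz/ → kuvepipogivdoizis.

kuvepipogivdoizis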